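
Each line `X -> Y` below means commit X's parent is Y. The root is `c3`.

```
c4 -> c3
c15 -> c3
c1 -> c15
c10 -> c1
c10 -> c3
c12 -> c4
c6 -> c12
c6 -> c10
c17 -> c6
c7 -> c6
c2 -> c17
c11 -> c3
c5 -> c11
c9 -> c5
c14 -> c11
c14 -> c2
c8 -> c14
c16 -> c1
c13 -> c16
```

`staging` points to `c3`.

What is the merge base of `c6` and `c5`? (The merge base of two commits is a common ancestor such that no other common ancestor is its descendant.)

c3

Ancestors of c6: {c1, c10, c12, c15, c3, c4, c6}.
Ancestors of c5: {c11, c3, c5}.
Common ancestors: {c3}.
The only common ancestor is c3, so it is the merge base.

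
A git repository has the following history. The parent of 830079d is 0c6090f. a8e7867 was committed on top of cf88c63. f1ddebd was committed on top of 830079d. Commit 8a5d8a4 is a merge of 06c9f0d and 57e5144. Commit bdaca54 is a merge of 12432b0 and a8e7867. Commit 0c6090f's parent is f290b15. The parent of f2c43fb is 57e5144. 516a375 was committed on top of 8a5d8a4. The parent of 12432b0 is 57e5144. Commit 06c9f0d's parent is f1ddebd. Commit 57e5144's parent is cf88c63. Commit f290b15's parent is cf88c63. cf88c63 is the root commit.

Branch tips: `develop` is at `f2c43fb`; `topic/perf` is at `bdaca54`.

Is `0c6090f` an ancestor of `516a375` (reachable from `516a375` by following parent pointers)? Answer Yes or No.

Yes

Ancestors of 516a375 (commits reachable by following parents): {06c9f0d, 0c6090f, 516a375, 57e5144, 830079d, 8a5d8a4, cf88c63, f1ddebd, f290b15}.
0c6090f is in that set, so it is an ancestor of 516a375.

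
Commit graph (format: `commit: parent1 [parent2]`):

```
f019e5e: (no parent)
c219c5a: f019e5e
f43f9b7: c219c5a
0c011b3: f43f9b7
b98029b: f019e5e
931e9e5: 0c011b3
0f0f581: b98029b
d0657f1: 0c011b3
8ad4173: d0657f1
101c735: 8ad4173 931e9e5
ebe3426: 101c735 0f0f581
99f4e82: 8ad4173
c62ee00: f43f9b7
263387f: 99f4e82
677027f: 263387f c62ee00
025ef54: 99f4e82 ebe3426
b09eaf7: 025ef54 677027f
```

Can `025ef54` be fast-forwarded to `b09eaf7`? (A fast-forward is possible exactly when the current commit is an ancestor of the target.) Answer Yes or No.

A fast-forward from 025ef54 to b09eaf7 is possible iff 025ef54 is an ancestor of b09eaf7.
Ancestors of b09eaf7: {025ef54, 0c011b3, 0f0f581, 101c735, 263387f, 677027f, 8ad4173, 931e9e5, 99f4e82, b09eaf7, b98029b, c219c5a, c62ee00, d0657f1, ebe3426, f019e5e, f43f9b7}.
025ef54 is among them, so fast-forward is possible.

Yes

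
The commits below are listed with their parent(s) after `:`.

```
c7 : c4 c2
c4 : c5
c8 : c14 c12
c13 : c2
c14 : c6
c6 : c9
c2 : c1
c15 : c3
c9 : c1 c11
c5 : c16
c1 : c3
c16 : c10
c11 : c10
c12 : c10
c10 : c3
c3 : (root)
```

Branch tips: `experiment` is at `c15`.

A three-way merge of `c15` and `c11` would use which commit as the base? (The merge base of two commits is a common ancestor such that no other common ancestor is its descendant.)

c3

Ancestors of c15: {c15, c3}.
Ancestors of c11: {c10, c11, c3}.
Common ancestors: {c3}.
The only common ancestor is c3, so it is the merge base.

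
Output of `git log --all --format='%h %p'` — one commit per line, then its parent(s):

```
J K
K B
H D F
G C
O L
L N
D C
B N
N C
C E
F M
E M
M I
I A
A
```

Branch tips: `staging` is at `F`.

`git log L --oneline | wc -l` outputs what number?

7

Walking parent pointers from L: reachable set = {A, C, E, I, L, M, N}.
That is 7 commits.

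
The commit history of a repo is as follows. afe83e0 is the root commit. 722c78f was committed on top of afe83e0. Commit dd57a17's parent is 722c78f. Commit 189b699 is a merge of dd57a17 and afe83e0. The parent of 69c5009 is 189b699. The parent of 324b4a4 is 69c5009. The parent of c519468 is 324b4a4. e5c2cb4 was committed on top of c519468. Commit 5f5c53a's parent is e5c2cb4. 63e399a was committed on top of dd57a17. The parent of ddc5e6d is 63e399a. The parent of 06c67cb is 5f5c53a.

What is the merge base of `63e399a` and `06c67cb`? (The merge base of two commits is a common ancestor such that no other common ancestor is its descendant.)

Ancestors of 63e399a: {63e399a, 722c78f, afe83e0, dd57a17}.
Ancestors of 06c67cb: {06c67cb, 189b699, 324b4a4, 5f5c53a, 69c5009, 722c78f, afe83e0, c519468, dd57a17, e5c2cb4}.
Common ancestors: {722c78f, afe83e0, dd57a17}.
Among these, dd57a17 is not an ancestor of any other common ancestor — it is the merge base.

dd57a17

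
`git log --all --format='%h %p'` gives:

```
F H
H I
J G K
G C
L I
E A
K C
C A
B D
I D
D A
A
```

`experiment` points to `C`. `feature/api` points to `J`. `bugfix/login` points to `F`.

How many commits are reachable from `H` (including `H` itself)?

Walking parent pointers from H: reachable set = {A, D, H, I}.
That is 4 commits.

4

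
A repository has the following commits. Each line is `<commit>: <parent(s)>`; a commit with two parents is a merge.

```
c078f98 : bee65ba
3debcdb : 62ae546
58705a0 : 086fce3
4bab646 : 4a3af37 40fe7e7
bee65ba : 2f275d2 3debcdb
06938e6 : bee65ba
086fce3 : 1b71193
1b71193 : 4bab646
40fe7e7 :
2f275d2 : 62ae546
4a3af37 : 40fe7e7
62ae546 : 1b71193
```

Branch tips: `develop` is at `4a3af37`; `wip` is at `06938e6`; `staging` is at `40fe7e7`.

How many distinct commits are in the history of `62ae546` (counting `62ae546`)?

5

Walking parent pointers from 62ae546: reachable set = {1b71193, 40fe7e7, 4a3af37, 4bab646, 62ae546}.
That is 5 commits.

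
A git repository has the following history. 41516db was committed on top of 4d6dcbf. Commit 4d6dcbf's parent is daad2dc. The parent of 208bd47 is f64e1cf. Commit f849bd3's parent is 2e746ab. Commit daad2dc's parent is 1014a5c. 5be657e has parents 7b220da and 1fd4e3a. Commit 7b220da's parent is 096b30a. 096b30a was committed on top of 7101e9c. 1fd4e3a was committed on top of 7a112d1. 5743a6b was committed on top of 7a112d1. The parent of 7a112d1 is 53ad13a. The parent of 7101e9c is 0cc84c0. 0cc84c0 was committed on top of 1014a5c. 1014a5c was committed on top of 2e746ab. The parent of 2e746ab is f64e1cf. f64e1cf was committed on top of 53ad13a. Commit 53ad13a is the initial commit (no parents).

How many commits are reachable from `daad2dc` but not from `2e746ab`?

Reachable from daad2dc: {1014a5c, 2e746ab, 53ad13a, daad2dc, f64e1cf}.
Reachable from 2e746ab: {2e746ab, 53ad13a, f64e1cf}.
In daad2dc's history but not 2e746ab's: {1014a5c, daad2dc} — 2 commits.

2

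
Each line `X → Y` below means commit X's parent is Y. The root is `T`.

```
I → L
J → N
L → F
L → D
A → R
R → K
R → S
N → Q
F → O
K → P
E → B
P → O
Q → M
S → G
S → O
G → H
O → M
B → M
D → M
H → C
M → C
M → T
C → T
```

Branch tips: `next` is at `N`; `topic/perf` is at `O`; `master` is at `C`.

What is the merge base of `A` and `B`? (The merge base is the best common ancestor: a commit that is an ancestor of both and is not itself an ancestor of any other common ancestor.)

M

Ancestors of A: {A, C, G, H, K, M, O, P, R, S, T}.
Ancestors of B: {B, C, M, T}.
Common ancestors: {C, M, T}.
Among these, M is not an ancestor of any other common ancestor — it is the merge base.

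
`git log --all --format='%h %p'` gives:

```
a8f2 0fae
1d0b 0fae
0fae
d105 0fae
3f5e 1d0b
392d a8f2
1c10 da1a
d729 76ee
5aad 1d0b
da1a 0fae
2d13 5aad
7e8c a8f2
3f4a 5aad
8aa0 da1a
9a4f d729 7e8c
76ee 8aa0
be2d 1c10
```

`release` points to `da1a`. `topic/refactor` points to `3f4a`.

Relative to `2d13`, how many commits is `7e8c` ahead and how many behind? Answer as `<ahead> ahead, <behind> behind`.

Reachable from 7e8c: {0fae, 7e8c, a8f2}.
Reachable from 2d13: {0fae, 1d0b, 2d13, 5aad}.
Only in 7e8c's history (ahead): {7e8c, a8f2} — 2.
Only in 2d13's history (behind): {1d0b, 2d13, 5aad} — 3.

2 ahead, 3 behind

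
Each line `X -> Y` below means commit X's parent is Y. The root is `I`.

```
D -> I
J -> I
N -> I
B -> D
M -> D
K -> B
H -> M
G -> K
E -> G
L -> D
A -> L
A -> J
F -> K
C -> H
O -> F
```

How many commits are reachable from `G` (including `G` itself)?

Walking parent pointers from G: reachable set = {B, D, G, I, K}.
That is 5 commits.

5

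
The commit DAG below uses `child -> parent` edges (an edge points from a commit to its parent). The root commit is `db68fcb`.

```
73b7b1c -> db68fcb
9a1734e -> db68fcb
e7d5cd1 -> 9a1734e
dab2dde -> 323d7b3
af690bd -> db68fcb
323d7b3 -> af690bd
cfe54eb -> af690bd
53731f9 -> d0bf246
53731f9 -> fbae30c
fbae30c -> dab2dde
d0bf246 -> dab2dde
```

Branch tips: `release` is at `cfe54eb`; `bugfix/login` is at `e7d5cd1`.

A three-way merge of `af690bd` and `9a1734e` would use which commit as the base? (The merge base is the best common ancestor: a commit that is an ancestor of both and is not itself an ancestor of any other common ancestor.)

Ancestors of af690bd: {af690bd, db68fcb}.
Ancestors of 9a1734e: {9a1734e, db68fcb}.
Common ancestors: {db68fcb}.
The only common ancestor is db68fcb, so it is the merge base.

db68fcb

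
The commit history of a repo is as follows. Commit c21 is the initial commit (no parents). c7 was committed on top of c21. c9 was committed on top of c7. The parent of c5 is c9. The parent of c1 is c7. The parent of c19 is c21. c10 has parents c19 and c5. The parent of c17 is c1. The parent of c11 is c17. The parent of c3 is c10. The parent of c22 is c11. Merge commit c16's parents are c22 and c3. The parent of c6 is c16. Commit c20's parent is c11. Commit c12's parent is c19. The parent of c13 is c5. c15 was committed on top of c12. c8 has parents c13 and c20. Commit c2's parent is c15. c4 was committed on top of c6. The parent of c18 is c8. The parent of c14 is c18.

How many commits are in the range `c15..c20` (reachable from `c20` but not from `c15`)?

Reachable from c20: {c1, c11, c17, c20, c21, c7}.
Reachable from c15: {c12, c15, c19, c21}.
In c20's history but not c15's: {c1, c11, c17, c20, c7} — 5 commits.

5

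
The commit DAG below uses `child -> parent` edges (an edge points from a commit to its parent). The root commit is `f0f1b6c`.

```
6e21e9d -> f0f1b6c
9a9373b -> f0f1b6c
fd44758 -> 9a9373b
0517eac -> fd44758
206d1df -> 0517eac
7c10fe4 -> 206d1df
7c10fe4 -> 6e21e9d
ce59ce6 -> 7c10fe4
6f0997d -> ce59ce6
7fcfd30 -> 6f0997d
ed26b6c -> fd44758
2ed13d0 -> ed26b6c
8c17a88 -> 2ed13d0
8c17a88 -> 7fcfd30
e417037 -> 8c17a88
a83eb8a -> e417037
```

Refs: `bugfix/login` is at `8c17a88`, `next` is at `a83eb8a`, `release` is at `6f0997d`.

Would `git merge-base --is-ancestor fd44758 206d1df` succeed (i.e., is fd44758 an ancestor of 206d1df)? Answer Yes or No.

Yes

Ancestors of 206d1df (commits reachable by following parents): {0517eac, 206d1df, 9a9373b, f0f1b6c, fd44758}.
fd44758 is in that set, so it is an ancestor of 206d1df.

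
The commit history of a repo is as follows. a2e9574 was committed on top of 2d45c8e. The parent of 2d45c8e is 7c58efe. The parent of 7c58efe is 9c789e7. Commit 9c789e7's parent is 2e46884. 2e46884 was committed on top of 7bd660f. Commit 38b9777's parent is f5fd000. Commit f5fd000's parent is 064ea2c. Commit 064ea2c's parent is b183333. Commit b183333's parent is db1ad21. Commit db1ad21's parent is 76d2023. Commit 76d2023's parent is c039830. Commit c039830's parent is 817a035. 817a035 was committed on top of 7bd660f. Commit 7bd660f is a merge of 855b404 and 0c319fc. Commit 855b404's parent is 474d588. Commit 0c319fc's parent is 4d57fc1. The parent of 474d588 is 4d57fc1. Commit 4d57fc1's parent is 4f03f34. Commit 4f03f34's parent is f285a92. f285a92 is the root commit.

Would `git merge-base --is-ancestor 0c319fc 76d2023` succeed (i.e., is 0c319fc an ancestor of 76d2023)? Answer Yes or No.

Ancestors of 76d2023 (commits reachable by following parents): {0c319fc, 474d588, 4d57fc1, 4f03f34, 76d2023, 7bd660f, 817a035, 855b404, c039830, f285a92}.
0c319fc is in that set, so it is an ancestor of 76d2023.

Yes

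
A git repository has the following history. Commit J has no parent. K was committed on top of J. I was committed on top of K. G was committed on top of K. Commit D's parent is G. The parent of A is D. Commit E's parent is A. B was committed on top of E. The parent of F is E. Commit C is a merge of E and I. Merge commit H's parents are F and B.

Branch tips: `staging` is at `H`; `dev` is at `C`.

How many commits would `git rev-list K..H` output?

Reachable from H: {A, B, D, E, F, G, H, J, K}.
Reachable from K: {J, K}.
In H's history but not K's: {A, B, D, E, F, G, H} — 7 commits.

7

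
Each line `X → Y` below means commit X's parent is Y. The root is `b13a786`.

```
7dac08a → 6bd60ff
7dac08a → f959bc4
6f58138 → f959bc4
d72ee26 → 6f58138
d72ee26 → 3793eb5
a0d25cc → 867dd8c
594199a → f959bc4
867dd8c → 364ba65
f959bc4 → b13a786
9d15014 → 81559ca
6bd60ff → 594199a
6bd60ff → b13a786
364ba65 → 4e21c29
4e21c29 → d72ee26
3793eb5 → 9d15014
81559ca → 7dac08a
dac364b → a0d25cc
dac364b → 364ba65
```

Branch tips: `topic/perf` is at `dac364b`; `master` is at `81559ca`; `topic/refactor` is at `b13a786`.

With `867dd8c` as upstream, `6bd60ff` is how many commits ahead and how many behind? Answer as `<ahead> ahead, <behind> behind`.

Reachable from 6bd60ff: {594199a, 6bd60ff, b13a786, f959bc4}.
Reachable from 867dd8c: {364ba65, 3793eb5, 4e21c29, 594199a, 6bd60ff, 6f58138, 7dac08a, 81559ca, 867dd8c, 9d15014, b13a786, d72ee26, f959bc4}.
Only in 6bd60ff's history (ahead): {} — 0.
Only in 867dd8c's history (behind): {364ba65, 3793eb5, 4e21c29, 6f58138, 7dac08a, 81559ca, 867dd8c, 9d15014, d72ee26} — 9.

0 ahead, 9 behind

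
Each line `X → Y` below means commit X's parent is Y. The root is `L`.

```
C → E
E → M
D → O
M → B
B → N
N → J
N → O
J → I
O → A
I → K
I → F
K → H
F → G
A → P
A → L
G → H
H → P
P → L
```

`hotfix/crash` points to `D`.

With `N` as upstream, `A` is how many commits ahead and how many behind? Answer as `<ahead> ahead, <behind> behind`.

0 ahead, 8 behind

Reachable from A: {A, L, P}.
Reachable from N: {A, F, G, H, I, J, K, L, N, O, P}.
Only in A's history (ahead): {} — 0.
Only in N's history (behind): {F, G, H, I, J, K, N, O} — 8.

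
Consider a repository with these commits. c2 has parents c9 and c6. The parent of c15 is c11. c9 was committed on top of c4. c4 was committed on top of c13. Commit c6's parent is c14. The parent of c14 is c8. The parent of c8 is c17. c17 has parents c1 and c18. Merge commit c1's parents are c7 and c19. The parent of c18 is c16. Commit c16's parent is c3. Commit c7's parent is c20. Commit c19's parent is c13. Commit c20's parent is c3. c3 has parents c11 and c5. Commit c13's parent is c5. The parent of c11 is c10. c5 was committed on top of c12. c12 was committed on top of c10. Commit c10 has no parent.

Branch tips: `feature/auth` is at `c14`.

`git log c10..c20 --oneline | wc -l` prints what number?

5

Reachable from c20: {c10, c11, c12, c20, c3, c5}.
Reachable from c10: {c10}.
In c20's history but not c10's: {c11, c12, c20, c3, c5} — 5 commits.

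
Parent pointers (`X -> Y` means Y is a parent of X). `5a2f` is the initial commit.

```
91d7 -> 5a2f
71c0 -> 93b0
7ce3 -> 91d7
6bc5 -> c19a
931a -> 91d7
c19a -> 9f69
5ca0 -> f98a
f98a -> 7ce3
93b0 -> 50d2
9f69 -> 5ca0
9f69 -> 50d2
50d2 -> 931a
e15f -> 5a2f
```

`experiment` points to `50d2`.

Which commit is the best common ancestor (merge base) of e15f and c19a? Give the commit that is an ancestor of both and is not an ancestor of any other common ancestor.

5a2f

Ancestors of e15f: {5a2f, e15f}.
Ancestors of c19a: {50d2, 5a2f, 5ca0, 7ce3, 91d7, 931a, 9f69, c19a, f98a}.
Common ancestors: {5a2f}.
The only common ancestor is 5a2f, so it is the merge base.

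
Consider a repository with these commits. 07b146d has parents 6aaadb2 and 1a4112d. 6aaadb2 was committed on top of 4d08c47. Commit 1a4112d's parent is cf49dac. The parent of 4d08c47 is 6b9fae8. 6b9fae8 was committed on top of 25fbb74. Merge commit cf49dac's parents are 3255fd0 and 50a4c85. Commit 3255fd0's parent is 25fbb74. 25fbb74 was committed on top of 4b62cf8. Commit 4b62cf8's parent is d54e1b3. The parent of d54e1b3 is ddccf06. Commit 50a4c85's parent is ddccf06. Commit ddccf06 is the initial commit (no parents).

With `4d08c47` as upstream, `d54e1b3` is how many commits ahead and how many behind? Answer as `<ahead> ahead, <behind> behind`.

Reachable from d54e1b3: {d54e1b3, ddccf06}.
Reachable from 4d08c47: {25fbb74, 4b62cf8, 4d08c47, 6b9fae8, d54e1b3, ddccf06}.
Only in d54e1b3's history (ahead): {} — 0.
Only in 4d08c47's history (behind): {25fbb74, 4b62cf8, 4d08c47, 6b9fae8} — 4.

0 ahead, 4 behind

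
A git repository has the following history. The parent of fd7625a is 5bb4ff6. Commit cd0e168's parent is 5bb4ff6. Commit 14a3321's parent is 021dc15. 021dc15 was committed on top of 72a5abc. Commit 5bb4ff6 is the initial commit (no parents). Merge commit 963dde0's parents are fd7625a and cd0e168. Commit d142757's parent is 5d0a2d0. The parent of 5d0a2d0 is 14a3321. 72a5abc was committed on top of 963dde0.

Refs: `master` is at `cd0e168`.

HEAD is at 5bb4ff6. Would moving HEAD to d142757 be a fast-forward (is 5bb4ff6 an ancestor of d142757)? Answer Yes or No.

A fast-forward from 5bb4ff6 to d142757 is possible iff 5bb4ff6 is an ancestor of d142757.
Ancestors of d142757: {021dc15, 14a3321, 5bb4ff6, 5d0a2d0, 72a5abc, 963dde0, cd0e168, d142757, fd7625a}.
5bb4ff6 is among them, so fast-forward is possible.

Yes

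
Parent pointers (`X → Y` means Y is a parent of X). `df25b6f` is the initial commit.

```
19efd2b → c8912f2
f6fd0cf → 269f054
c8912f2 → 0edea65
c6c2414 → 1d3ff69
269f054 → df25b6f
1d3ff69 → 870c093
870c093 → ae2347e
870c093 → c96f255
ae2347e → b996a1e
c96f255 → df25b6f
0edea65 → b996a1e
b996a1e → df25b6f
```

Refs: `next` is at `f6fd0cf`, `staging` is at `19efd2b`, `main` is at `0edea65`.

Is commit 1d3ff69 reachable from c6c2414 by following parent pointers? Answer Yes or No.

Ancestors of c6c2414 (commits reachable by following parents): {1d3ff69, 870c093, ae2347e, b996a1e, c6c2414, c96f255, df25b6f}.
1d3ff69 is in that set, so it is an ancestor of c6c2414.

Yes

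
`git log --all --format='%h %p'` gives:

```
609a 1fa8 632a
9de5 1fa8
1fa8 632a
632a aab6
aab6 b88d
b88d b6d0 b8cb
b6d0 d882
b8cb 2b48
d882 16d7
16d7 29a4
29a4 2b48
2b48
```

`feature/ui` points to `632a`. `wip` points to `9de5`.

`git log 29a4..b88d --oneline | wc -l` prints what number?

5

Reachable from b88d: {16d7, 29a4, 2b48, b6d0, b88d, b8cb, d882}.
Reachable from 29a4: {29a4, 2b48}.
In b88d's history but not 29a4's: {16d7, b6d0, b88d, b8cb, d882} — 5 commits.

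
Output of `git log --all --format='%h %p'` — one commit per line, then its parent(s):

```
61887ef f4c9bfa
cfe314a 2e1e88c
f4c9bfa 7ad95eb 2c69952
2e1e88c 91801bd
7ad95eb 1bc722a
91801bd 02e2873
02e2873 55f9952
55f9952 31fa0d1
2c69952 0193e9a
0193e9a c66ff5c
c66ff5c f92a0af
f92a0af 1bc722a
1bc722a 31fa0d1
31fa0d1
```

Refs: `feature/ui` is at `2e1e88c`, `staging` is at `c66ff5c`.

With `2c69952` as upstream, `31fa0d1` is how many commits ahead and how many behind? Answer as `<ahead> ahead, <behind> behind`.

Reachable from 31fa0d1: {31fa0d1}.
Reachable from 2c69952: {0193e9a, 1bc722a, 2c69952, 31fa0d1, c66ff5c, f92a0af}.
Only in 31fa0d1's history (ahead): {} — 0.
Only in 2c69952's history (behind): {0193e9a, 1bc722a, 2c69952, c66ff5c, f92a0af} — 5.

0 ahead, 5 behind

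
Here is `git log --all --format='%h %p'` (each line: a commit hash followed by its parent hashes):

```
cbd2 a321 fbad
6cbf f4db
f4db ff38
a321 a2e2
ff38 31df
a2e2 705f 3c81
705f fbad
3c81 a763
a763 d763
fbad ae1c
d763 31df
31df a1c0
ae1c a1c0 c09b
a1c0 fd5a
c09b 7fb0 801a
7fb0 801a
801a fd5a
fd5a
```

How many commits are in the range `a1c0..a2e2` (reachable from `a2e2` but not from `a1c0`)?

Reachable from a2e2: {31df, 3c81, 705f, 7fb0, 801a, a1c0, a2e2, a763, ae1c, c09b, d763, fbad, fd5a}.
Reachable from a1c0: {a1c0, fd5a}.
In a2e2's history but not a1c0's: {31df, 3c81, 705f, 7fb0, 801a, a2e2, a763, ae1c, c09b, d763, fbad} — 11 commits.

11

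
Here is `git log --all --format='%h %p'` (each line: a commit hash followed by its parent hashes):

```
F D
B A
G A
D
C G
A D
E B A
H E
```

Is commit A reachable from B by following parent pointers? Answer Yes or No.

Yes

Ancestors of B (commits reachable by following parents): {A, B, D}.
A is in that set, so it is an ancestor of B.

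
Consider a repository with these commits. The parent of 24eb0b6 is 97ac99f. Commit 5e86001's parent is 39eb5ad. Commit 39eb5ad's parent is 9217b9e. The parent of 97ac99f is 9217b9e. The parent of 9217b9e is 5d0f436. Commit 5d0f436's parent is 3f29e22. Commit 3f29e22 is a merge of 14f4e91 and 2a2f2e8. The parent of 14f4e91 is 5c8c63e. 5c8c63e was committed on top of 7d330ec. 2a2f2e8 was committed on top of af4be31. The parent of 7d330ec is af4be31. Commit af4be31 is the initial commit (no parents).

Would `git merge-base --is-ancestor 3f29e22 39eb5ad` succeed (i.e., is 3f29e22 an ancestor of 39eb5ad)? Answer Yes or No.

Ancestors of 39eb5ad (commits reachable by following parents): {14f4e91, 2a2f2e8, 39eb5ad, 3f29e22, 5c8c63e, 5d0f436, 7d330ec, 9217b9e, af4be31}.
3f29e22 is in that set, so it is an ancestor of 39eb5ad.

Yes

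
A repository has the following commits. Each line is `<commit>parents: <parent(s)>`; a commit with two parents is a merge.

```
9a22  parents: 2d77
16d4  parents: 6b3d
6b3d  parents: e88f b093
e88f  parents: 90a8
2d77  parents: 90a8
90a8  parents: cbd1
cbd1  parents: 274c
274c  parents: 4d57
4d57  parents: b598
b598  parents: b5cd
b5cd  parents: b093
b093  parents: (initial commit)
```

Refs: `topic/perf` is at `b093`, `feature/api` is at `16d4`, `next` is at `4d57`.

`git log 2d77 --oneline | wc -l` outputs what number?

8

Walking parent pointers from 2d77: reachable set = {274c, 2d77, 4d57, 90a8, b093, b598, b5cd, cbd1}.
That is 8 commits.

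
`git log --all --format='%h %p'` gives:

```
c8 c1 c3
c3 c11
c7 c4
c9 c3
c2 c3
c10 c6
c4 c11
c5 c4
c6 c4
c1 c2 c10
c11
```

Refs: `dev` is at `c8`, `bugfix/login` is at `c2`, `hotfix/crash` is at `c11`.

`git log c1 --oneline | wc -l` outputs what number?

7

Walking parent pointers from c1: reachable set = {c1, c10, c11, c2, c3, c4, c6}.
That is 7 commits.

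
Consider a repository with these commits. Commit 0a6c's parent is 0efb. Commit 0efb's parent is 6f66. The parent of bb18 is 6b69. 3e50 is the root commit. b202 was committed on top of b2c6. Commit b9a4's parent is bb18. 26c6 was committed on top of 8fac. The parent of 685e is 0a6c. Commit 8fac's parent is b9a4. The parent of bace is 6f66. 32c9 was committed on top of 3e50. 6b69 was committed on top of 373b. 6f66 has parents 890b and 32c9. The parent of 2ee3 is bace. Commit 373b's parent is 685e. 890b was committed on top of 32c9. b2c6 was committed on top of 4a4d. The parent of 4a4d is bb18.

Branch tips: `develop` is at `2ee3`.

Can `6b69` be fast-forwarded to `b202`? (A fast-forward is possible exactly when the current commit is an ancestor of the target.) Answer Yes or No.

A fast-forward from 6b69 to b202 is possible iff 6b69 is an ancestor of b202.
Ancestors of b202: {0a6c, 0efb, 32c9, 373b, 3e50, 4a4d, 685e, 6b69, 6f66, 890b, b202, b2c6, bb18}.
6b69 is among them, so fast-forward is possible.

Yes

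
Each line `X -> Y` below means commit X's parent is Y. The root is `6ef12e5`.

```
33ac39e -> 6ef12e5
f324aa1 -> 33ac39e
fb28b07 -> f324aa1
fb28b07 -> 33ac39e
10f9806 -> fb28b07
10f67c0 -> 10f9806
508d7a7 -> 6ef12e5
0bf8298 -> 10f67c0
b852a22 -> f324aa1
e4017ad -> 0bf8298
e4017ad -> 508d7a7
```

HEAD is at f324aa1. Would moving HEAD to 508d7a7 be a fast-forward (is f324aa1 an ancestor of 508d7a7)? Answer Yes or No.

No

A fast-forward from f324aa1 to 508d7a7 is possible iff f324aa1 is an ancestor of 508d7a7.
Ancestors of 508d7a7: {508d7a7, 6ef12e5}.
f324aa1 is not among them, so fast-forward is not possible.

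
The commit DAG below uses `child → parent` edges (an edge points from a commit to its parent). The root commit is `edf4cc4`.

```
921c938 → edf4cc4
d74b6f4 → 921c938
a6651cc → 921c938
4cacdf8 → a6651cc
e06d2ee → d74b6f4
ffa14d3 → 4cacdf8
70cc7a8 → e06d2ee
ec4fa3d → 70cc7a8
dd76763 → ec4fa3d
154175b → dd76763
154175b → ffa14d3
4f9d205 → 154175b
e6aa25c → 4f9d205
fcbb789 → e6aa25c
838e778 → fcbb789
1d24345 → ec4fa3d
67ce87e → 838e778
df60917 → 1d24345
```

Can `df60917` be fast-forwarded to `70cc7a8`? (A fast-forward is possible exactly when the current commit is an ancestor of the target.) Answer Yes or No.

No

A fast-forward from df60917 to 70cc7a8 is possible iff df60917 is an ancestor of 70cc7a8.
Ancestors of 70cc7a8: {70cc7a8, 921c938, d74b6f4, e06d2ee, edf4cc4}.
df60917 is not among them, so fast-forward is not possible.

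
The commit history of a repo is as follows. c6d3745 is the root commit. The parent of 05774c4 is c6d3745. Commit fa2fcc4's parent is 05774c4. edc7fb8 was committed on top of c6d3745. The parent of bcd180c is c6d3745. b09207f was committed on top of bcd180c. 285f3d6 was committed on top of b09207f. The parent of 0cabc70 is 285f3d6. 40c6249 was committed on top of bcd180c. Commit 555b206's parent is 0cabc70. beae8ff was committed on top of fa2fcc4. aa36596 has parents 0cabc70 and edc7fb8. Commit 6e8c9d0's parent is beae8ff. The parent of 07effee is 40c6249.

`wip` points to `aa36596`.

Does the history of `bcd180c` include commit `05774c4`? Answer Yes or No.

Ancestors of bcd180c: {bcd180c, c6d3745}.
05774c4 is not in that set, so it is not an ancestor of bcd180c.

No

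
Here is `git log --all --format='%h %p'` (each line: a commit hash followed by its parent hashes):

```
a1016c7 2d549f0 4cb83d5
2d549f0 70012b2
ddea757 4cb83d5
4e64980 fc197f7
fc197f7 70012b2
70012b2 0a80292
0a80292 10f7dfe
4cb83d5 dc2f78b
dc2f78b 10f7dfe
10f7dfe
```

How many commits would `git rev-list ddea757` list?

Walking parent pointers from ddea757: reachable set = {10f7dfe, 4cb83d5, dc2f78b, ddea757}.
That is 4 commits.

4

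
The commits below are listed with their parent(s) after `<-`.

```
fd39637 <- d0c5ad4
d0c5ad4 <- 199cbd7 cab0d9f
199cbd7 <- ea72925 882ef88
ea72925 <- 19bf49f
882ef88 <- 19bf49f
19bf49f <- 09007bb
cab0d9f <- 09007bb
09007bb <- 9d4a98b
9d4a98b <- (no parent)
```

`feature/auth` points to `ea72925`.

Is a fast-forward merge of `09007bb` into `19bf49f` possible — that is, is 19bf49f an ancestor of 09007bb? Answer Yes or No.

No

A fast-forward from 19bf49f to 09007bb is possible iff 19bf49f is an ancestor of 09007bb.
Ancestors of 09007bb: {09007bb, 9d4a98b}.
19bf49f is not among them, so fast-forward is not possible.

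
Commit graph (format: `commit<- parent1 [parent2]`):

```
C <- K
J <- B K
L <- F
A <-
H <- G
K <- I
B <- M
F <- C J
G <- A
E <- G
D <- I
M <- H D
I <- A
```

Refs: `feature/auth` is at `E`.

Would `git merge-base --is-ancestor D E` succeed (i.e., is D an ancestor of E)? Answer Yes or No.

Ancestors of E: {A, E, G}.
D is not in that set, so it is not an ancestor of E.

No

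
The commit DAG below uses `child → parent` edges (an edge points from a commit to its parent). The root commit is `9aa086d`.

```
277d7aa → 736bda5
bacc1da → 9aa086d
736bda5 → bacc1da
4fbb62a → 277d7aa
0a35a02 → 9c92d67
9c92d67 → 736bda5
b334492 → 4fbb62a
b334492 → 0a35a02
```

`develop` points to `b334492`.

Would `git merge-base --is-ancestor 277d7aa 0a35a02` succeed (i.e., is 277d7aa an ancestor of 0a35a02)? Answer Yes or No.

Ancestors of 0a35a02: {0a35a02, 736bda5, 9aa086d, 9c92d67, bacc1da}.
277d7aa is not in that set, so it is not an ancestor of 0a35a02.

No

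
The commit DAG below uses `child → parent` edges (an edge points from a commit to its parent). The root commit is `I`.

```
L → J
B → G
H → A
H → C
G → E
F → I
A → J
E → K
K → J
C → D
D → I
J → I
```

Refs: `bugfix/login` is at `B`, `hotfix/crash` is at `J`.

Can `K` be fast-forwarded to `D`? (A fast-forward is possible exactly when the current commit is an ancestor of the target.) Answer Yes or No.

No

A fast-forward from K to D is possible iff K is an ancestor of D.
Ancestors of D: {D, I}.
K is not among them, so fast-forward is not possible.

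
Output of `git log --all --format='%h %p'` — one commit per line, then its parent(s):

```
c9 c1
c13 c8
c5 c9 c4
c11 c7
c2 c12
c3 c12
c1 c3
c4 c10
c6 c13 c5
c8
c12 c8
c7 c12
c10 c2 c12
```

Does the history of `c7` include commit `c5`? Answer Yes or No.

No

Ancestors of c7: {c12, c7, c8}.
c5 is not in that set, so it is not an ancestor of c7.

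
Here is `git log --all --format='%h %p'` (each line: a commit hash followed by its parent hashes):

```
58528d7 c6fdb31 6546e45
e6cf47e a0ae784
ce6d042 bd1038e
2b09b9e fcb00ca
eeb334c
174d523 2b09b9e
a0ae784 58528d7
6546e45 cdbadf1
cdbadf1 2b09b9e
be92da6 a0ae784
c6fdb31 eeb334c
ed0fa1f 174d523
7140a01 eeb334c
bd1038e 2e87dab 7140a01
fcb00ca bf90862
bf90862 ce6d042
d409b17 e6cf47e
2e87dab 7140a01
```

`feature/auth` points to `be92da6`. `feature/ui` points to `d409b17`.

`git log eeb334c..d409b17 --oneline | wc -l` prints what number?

Reachable from d409b17: {2b09b9e, 2e87dab, 58528d7, 6546e45, 7140a01, a0ae784, bd1038e, bf90862, c6fdb31, cdbadf1, ce6d042, d409b17, e6cf47e, eeb334c, fcb00ca}.
Reachable from eeb334c: {eeb334c}.
In d409b17's history but not eeb334c's: {2b09b9e, 2e87dab, 58528d7, 6546e45, 7140a01, a0ae784, bd1038e, bf90862, c6fdb31, cdbadf1, ce6d042, d409b17, e6cf47e, fcb00ca} — 14 commits.

14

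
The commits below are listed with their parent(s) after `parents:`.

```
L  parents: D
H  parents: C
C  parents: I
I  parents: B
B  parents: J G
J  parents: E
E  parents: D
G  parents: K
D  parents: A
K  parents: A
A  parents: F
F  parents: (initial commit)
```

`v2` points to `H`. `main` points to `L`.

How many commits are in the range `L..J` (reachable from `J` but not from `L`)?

Reachable from J: {A, D, E, F, J}.
Reachable from L: {A, D, F, L}.
In J's history but not L's: {E, J} — 2 commits.

2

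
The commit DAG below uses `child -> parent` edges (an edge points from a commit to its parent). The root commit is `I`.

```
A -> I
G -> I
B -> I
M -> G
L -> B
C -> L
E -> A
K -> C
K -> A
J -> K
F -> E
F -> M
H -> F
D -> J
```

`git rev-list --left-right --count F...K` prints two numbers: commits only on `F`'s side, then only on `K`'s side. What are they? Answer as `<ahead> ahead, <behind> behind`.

Reachable from F: {A, E, F, G, I, M}.
Reachable from K: {A, B, C, I, K, L}.
Only in F's history (ahead): {E, F, G, M} — 4.
Only in K's history (behind): {B, C, K, L} — 4.

4 ahead, 4 behind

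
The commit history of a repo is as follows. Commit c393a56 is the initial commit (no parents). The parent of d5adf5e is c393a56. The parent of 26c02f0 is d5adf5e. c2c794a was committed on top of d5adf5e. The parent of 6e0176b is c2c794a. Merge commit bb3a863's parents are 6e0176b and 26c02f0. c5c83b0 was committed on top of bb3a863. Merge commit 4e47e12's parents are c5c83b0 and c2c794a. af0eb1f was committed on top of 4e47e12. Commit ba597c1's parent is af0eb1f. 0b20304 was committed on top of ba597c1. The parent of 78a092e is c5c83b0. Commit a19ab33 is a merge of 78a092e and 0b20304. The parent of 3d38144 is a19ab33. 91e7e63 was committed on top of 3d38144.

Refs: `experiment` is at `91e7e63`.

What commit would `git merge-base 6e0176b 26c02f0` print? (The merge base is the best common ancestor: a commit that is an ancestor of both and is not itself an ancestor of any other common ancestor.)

Ancestors of 6e0176b: {6e0176b, c2c794a, c393a56, d5adf5e}.
Ancestors of 26c02f0: {26c02f0, c393a56, d5adf5e}.
Common ancestors: {c393a56, d5adf5e}.
Among these, d5adf5e is not an ancestor of any other common ancestor — it is the merge base.

d5adf5e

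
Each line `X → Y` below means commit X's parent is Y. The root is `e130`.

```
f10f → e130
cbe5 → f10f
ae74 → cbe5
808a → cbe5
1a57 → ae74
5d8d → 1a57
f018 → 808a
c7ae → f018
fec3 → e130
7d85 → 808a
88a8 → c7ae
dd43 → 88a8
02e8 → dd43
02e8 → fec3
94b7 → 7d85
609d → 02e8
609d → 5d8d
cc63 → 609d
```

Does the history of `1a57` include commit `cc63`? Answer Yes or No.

Ancestors of 1a57: {1a57, ae74, cbe5, e130, f10f}.
cc63 is not in that set, so it is not an ancestor of 1a57.

No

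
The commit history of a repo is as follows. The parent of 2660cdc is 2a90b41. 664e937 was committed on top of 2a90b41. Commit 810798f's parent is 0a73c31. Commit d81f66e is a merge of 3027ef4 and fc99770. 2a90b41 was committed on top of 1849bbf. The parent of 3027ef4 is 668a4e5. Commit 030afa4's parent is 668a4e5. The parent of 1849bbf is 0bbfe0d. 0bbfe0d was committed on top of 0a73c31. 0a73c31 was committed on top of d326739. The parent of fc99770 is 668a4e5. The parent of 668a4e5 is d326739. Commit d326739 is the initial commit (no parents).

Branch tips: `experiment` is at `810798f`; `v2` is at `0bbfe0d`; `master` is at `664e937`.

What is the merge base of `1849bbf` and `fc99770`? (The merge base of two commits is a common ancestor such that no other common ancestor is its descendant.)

Ancestors of 1849bbf: {0a73c31, 0bbfe0d, 1849bbf, d326739}.
Ancestors of fc99770: {668a4e5, d326739, fc99770}.
Common ancestors: {d326739}.
The only common ancestor is d326739, so it is the merge base.

d326739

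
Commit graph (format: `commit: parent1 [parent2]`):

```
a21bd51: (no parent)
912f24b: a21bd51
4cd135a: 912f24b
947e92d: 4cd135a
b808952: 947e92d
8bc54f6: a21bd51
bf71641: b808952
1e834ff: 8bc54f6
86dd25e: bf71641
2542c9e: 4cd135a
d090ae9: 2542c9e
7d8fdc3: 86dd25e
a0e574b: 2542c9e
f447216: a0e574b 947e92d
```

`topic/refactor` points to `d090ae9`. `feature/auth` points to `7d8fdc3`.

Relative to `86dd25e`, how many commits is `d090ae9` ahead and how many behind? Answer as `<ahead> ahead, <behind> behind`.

2 ahead, 4 behind

Reachable from d090ae9: {2542c9e, 4cd135a, 912f24b, a21bd51, d090ae9}.
Reachable from 86dd25e: {4cd135a, 86dd25e, 912f24b, 947e92d, a21bd51, b808952, bf71641}.
Only in d090ae9's history (ahead): {2542c9e, d090ae9} — 2.
Only in 86dd25e's history (behind): {86dd25e, 947e92d, b808952, bf71641} — 4.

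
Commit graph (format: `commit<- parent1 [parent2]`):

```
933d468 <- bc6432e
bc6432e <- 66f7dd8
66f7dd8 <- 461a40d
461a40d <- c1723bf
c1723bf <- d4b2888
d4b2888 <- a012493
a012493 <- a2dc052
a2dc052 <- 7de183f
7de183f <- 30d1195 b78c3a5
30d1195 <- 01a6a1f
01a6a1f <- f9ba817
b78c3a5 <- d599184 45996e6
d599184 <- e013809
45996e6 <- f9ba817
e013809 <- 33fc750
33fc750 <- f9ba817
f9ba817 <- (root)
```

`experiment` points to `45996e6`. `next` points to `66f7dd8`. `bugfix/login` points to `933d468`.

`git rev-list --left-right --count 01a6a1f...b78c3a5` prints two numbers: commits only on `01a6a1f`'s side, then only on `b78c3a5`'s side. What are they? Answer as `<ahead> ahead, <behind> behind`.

1 ahead, 5 behind

Reachable from 01a6a1f: {01a6a1f, f9ba817}.
Reachable from b78c3a5: {33fc750, 45996e6, b78c3a5, d599184, e013809, f9ba817}.
Only in 01a6a1f's history (ahead): {01a6a1f} — 1.
Only in b78c3a5's history (behind): {33fc750, 45996e6, b78c3a5, d599184, e013809} — 5.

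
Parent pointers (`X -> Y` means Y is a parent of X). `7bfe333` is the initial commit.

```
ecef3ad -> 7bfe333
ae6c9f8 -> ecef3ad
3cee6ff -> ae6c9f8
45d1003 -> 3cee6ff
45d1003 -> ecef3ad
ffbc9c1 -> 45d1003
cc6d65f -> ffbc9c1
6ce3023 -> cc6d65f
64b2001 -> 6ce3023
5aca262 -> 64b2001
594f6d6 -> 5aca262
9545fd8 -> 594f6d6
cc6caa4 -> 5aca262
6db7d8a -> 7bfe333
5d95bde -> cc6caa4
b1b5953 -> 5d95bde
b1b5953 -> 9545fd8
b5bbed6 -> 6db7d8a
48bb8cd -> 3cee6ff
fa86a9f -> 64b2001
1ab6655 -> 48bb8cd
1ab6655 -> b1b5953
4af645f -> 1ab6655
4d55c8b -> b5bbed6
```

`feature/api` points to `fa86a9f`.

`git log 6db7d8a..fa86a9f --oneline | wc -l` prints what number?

9

Reachable from fa86a9f: {3cee6ff, 45d1003, 64b2001, 6ce3023, 7bfe333, ae6c9f8, cc6d65f, ecef3ad, fa86a9f, ffbc9c1}.
Reachable from 6db7d8a: {6db7d8a, 7bfe333}.
In fa86a9f's history but not 6db7d8a's: {3cee6ff, 45d1003, 64b2001, 6ce3023, ae6c9f8, cc6d65f, ecef3ad, fa86a9f, ffbc9c1} — 9 commits.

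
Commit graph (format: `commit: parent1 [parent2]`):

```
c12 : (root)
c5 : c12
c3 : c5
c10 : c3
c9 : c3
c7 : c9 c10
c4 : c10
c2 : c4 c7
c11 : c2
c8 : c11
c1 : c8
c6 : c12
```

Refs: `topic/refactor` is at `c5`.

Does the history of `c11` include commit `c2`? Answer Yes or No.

Yes

Ancestors of c11 (commits reachable by following parents): {c10, c11, c12, c2, c3, c4, c5, c7, c9}.
c2 is in that set, so it is an ancestor of c11.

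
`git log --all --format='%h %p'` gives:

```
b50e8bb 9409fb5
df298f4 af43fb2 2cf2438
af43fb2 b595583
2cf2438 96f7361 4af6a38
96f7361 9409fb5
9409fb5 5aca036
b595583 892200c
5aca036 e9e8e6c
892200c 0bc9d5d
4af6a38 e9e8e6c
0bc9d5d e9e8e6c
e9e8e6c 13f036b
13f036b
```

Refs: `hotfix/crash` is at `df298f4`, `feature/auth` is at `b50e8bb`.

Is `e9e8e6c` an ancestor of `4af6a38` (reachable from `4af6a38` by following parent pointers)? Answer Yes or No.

Yes

Ancestors of 4af6a38 (commits reachable by following parents): {13f036b, 4af6a38, e9e8e6c}.
e9e8e6c is in that set, so it is an ancestor of 4af6a38.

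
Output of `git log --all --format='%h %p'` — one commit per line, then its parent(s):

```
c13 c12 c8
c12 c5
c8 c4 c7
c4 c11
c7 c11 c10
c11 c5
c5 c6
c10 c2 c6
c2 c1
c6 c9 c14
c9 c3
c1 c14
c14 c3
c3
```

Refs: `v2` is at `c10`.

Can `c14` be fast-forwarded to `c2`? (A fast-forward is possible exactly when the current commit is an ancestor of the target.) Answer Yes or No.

Yes

A fast-forward from c14 to c2 is possible iff c14 is an ancestor of c2.
Ancestors of c2: {c1, c14, c2, c3}.
c14 is among them, so fast-forward is possible.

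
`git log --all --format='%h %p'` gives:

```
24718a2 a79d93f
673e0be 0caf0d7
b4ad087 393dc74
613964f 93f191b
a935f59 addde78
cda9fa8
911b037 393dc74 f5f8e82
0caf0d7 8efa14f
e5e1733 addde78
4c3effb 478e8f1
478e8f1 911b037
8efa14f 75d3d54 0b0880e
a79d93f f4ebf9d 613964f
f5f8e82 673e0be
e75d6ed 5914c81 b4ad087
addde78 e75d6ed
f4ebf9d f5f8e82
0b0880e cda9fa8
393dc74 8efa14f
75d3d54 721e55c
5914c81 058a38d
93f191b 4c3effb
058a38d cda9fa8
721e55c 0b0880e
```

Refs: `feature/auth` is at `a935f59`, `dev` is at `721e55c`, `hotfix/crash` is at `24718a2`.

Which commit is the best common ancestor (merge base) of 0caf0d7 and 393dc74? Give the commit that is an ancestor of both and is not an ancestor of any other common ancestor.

Ancestors of 0caf0d7: {0b0880e, 0caf0d7, 721e55c, 75d3d54, 8efa14f, cda9fa8}.
Ancestors of 393dc74: {0b0880e, 393dc74, 721e55c, 75d3d54, 8efa14f, cda9fa8}.
Common ancestors: {0b0880e, 721e55c, 75d3d54, 8efa14f, cda9fa8}.
Among these, 8efa14f is not an ancestor of any other common ancestor — it is the merge base.

8efa14f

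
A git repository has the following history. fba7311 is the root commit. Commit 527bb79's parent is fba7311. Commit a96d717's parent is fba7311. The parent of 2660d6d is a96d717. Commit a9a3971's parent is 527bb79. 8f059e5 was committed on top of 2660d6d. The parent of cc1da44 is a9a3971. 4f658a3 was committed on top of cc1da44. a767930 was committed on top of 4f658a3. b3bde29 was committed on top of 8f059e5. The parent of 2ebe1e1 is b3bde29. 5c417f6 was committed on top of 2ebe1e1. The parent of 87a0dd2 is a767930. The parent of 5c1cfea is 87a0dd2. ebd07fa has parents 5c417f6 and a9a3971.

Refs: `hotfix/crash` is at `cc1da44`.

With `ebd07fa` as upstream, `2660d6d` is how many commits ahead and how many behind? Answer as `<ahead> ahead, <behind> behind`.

0 ahead, 7 behind

Reachable from 2660d6d: {2660d6d, a96d717, fba7311}.
Reachable from ebd07fa: {2660d6d, 2ebe1e1, 527bb79, 5c417f6, 8f059e5, a96d717, a9a3971, b3bde29, ebd07fa, fba7311}.
Only in 2660d6d's history (ahead): {} — 0.
Only in ebd07fa's history (behind): {2ebe1e1, 527bb79, 5c417f6, 8f059e5, a9a3971, b3bde29, ebd07fa} — 7.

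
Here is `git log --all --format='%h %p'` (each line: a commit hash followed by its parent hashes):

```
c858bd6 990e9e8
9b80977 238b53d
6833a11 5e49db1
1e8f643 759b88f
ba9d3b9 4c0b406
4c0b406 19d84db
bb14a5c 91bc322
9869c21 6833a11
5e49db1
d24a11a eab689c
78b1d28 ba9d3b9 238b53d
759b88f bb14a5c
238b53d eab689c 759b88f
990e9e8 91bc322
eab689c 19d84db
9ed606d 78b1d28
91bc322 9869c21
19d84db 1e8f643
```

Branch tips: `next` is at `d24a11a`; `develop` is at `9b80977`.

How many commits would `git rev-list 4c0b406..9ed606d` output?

Reachable from 9ed606d: {19d84db, 1e8f643, 238b53d, 4c0b406, 5e49db1, 6833a11, 759b88f, 78b1d28, 91bc322, 9869c21, 9ed606d, ba9d3b9, bb14a5c, eab689c}.
Reachable from 4c0b406: {19d84db, 1e8f643, 4c0b406, 5e49db1, 6833a11, 759b88f, 91bc322, 9869c21, bb14a5c}.
In 9ed606d's history but not 4c0b406's: {238b53d, 78b1d28, 9ed606d, ba9d3b9, eab689c} — 5 commits.

5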